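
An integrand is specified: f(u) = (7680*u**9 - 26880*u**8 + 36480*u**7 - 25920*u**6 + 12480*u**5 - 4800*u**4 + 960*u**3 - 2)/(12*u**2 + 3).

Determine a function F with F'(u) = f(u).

A first test for any F(u): its u-derivative must equal f(u) identically.
Check: d/du[5*(-2*u**2 + 2*u)**4 - atan(2*u)/3] = (7680*u**9 - 26880*u**8 + 36480*u**7 - 25920*u**6 + 12480*u**5 - 4800*u**4 + 960*u**3 - 2)/(12*u**2 + 3) = f(u).

An antiderivative is F(u) = 5*(-2*u**2 + 2*u)**4 - atan(2*u)/3.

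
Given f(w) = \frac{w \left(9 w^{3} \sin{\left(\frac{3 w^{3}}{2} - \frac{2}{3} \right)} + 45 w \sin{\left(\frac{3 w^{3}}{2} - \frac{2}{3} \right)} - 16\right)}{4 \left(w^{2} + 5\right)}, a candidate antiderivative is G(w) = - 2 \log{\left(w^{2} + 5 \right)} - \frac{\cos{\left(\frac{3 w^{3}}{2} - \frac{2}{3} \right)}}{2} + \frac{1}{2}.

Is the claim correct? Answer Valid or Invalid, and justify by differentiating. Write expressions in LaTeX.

d/dw[G] = \frac{9 w^{4} \sin{\left(\frac{3 w^{3}}{2} - \frac{2}{3} \right)} + 45 w^{2} \sin{\left(\frac{3 w^{3}}{2} - \frac{2}{3} \right)} - 16 w}{4 w^{2} + 20}
This equals f(w) exactly, so the claim holds.

Valid. The derivative of G reproduces f.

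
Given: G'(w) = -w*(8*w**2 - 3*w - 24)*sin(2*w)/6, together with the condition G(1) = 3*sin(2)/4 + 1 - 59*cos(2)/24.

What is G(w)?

G(w) = 2*w**3*cos(2*w)/3 - w**2*sin(2*w) - w**2*cos(2*w)/4 + w*sin(2*w)/4 - 3*w*cos(2*w) + 3*sin(2*w)/2 + cos(2*w)/8 + 1

A first test for any G(w): its w-derivative must equal the given G'(w).
A general antiderivative is 2*w**3*cos(2*w)/3 - w**2*sin(2*w) - w**2*cos(2*w)/4 + w*sin(2*w)/4 - 3*w*cos(2*w) + 3*sin(2*w)/2 + cos(2*w)/8 + C.
The condition gives C = 3*sin(2)/4 + 1 - 59*cos(2)/24 - (3*sin(2)/4 - 59*cos(2)/24) = 1.
So G(w) = 2*w**3*cos(2*w)/3 - w**2*sin(2*w) - w**2*cos(2*w)/4 + w*sin(2*w)/4 - 3*w*cos(2*w) + 3*sin(2*w)/2 + cos(2*w)/8 + 1.
Check: d/dw[2*w**3*cos(2*w)/3 - w**2*sin(2*w) - w**2*cos(2*w)/4 + w*sin(2*w)/4 - 3*w*cos(2*w) + 3*sin(2*w)/2 + cos(2*w)/8 + 1] = -4*w**3*sin(2*w)/3 + w**2*sin(2*w)/2 + 4*w*sin(2*w), which equals G'(w).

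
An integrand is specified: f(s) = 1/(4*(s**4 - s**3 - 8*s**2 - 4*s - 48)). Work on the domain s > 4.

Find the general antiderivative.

Factor the denominator (4*(s - 4)*(s + 3)*(s**2 + 4)) and decompose: f = (s - 16)/(1040*(s**2 + 4)) - 1/(364*(s + 3)) + 1/(560*(s - 4)); each piece integrates to a log, atan, or power term.
Check: d/ds[(26*log(s - 4) - 40*log(s + 3) + 7*log(s**2 + 4) - 112*atan(s/2))/14560] = 1/(4*s**4 - 4*s**3 - 32*s**2 - 16*s - 192), which equals f(s).

F(s) = (26*log(s - 4) - 40*log(s + 3) + 7*log(s**2 + 4) - 112*atan(s/2))/14560 + C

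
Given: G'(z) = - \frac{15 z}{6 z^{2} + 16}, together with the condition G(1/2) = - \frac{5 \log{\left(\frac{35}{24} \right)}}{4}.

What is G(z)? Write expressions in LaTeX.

G(z) = - \frac{5 \log{\left(\frac{z^{2}}{2} + \frac{4}{3} \right)}}{4}

G'(z) matches the chain-rule pattern g'(h)*h' with inner function h(z) = \frac{z^{2}}{2} + \frac{4}{3}; substituting u = h(z) collapses the integral.
A general antiderivative is - \frac{5 \log{\left(\frac{z^{2}}{2} + \frac{4}{3} \right)}}{4} + C.
The condition gives C = - \frac{5 \log{\left(\frac{35}{24} \right)}}{4} - (- \frac{5 \log{\left(\frac{35}{24} \right)}}{4}) = 0.
So G(z) = - \frac{5 \log{\left(\frac{z^{2}}{2} + \frac{4}{3} \right)}}{4}.
Check: d/dz[- \frac{5 \log{\left(\frac{z^{2}}{2} + \frac{4}{3} \right)}}{4}] = - \frac{15 z}{6 z^{2} + 16} = G'(z).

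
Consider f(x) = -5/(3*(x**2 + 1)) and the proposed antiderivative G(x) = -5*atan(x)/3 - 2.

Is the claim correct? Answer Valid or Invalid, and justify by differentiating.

Valid - differentiating G returns exactly f.

d/dx[G] = -5/(3*x**2 + 3)
This equals f(x) exactly, so the claim holds.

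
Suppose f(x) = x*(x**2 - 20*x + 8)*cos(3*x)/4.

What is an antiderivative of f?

An antiderivative is F(x) = (9*x**3*sin(3*x) - 180*x**2*sin(3*x) + 9*x**2*cos(3*x) + 66*x*sin(3*x) - 120*x*cos(3*x) + 40*sin(3*x) + 22*cos(3*x))/108.

Recover f(x) by differentiating a candidate F(x); any mismatch rules it out.
Check: d/dx[(9*x**3*sin(3*x) - 180*x**2*sin(3*x) + 9*x**2*cos(3*x) + 66*x*sin(3*x) - 120*x*cos(3*x) + 40*sin(3*x) + 22*cos(3*x))/108] = x**3*cos(3*x)/4 - 5*x**2*cos(3*x) + 2*x*cos(3*x), which equals f(x).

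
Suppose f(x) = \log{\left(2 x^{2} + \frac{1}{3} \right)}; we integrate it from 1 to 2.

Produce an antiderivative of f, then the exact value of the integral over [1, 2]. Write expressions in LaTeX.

Whatever form F(x) takes, F'(x) = f(x) is non-negotiable.
F(x) = \frac{3 x \log{\left(2 x^{2} + \frac{1}{3} \right)} - 6 x + \sqrt{6} \operatorname{atan}{\left(\sqrt{6} x \right)}}{3} is an antiderivative of f.
Check: d/dx[\frac{3 x \log{\left(2 x^{2} + \frac{1}{3} \right)} - 6 x + \sqrt{6} \operatorname{atan}{\left(\sqrt{6} x \right)}}{3}] = \log{\left(2 x^{2} + \frac{1}{3} \right)} = f(x).
F(2) = -4 + \frac{\sqrt{6} \operatorname{atan}{\left(2 \sqrt{6} \right)}}{3} + 2 \log{\left(\frac{25}{3} \right)}; F(1) = -2 + \log{\left(\frac{7}{3} \right)} + \frac{\sqrt{6} \operatorname{atan}{\left(\sqrt{6} \right)}}{3}.
Integral = F(2) - F(1) = -2 - \frac{\sqrt{6} \operatorname{atan}{\left(\sqrt{6} \right)}}{3} - \log{\left(\frac{7}{3} \right)} + \frac{\sqrt{6} \operatorname{atan}{\left(2 \sqrt{6} \right)}}{3} + 2 \log{\left(\frac{25}{3} \right)}.

Antiderivative: F(x) = \frac{3 x \log{\left(2 x^{2} + \frac{1}{3} \right)} - 6 x + \sqrt{6} \operatorname{atan}{\left(\sqrt{6} x \right)}}{3}; value = -2 - \frac{\sqrt{6} \operatorname{atan}{\left(\sqrt{6} \right)}}{3} - \log{\left(\frac{7}{3} \right)} + \frac{\sqrt{6} \operatorname{atan}{\left(2 \sqrt{6} \right)}}{3} + 2 \log{\left(\frac{25}{3} \right)}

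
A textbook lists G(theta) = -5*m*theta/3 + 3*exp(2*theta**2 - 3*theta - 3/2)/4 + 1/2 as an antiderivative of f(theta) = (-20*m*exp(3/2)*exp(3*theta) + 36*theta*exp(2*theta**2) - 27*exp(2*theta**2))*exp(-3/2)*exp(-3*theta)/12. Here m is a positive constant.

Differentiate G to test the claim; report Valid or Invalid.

d/dtheta[G] = (-20*m*exp(3/2)*exp(3*theta)*exp(-2*theta**2) + 36*theta - 27)*exp(-3/2)*exp(-3*theta)*exp(2*theta**2)/12
This equals f(theta) exactly, so the claim holds.

Valid: G'(theta) = f(theta).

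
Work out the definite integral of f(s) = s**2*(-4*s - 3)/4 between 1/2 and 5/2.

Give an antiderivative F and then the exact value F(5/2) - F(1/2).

Antiderivative: F(s) = -s**4/4 - s**3/4; value = -109/8

Since d/ds undoes antidifferentiation here, F'(s) = f(s) is required of F(s).
F(s) = -s**4/4 - s**3/4 is an antiderivative of f.
Check: d/ds[-s**4/4 - s**3/4] = -s**3 - 3*s**2/4, which equals f(s).
F(5/2) = -875/64; F(1/2) = -3/64.
Integral = F(5/2) - F(1/2) = -109/8.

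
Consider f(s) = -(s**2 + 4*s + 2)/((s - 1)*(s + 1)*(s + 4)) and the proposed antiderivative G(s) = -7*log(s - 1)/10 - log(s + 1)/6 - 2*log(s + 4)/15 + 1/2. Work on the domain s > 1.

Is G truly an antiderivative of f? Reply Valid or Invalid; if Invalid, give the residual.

Valid - the claim checks out under differentiation.

d/ds[G] = (-s**2 - 4*s - 2)/(s**3 + 4*s**2 - s - 4)
This equals f(s) exactly, so the claim holds.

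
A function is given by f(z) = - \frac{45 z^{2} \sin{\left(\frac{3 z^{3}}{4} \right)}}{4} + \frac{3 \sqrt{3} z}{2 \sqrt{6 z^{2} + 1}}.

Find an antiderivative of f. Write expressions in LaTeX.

Integrate term by term and add the pieces.
Check: d/dz[\frac{3 \sqrt{2 z^{2} + \frac{1}{3}}}{4} + 5 \cos{\left(\frac{3 z^{3}}{4} \right)}] = \frac{- 45 z^{2} \sqrt{6 z^{2} + 1} \sin{\left(\frac{3 z^{3}}{4} \right)} + 6 \sqrt{3} z}{4 \sqrt{6 z^{2} + 1}}, which equals f(z).

An antiderivative is F(z) = \frac{3 \sqrt{2 z^{2} + \frac{1}{3}}}{4} + 5 \cos{\left(\frac{3 z^{3}}{4} \right)}.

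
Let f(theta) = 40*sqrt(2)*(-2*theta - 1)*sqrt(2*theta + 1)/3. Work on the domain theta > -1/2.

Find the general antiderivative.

A first test for any F(theta): its theta-derivative must equal f(theta) identically.
Check: d/dtheta[-8*sqrt(2)*(2*theta + 1)**(5/2)/3] = -80*sqrt(2)*theta*sqrt(2*theta + 1)/3 - 40*sqrt(2)*sqrt(2*theta + 1)/3, which equals f(theta).

F(theta) = -8*sqrt(2)*(2*theta + 1)**(5/2)/3 + C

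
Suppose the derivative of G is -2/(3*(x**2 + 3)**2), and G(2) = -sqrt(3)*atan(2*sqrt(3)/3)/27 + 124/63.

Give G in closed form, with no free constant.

G(x) = -2*x/(18*x**2 + 54) - sqrt(3)*atan(sqrt(3)*x/3)/27 + 2

Any candidate G(x) must reproduce the stated G'(x) exactly.
A general antiderivative is -2*x/(18*x**2 + 54) - sqrt(3)*atan(sqrt(3)*x/3)/27 + C.
The condition gives C = -sqrt(3)*atan(2*sqrt(3)/3)/27 + 124/63 - (-sqrt(3)*atan(2*sqrt(3)/3)/27 - 2/63) = 2.
So G(x) = -2*x/(18*x**2 + 54) - sqrt(3)*atan(sqrt(3)*x/3)/27 + 2.
Check: d/dx[-2*x/(18*x**2 + 54) - sqrt(3)*atan(sqrt(3)*x/3)/27 + 2] = -2/(3*x**4 + 18*x**2 + 27), which equals G'(x).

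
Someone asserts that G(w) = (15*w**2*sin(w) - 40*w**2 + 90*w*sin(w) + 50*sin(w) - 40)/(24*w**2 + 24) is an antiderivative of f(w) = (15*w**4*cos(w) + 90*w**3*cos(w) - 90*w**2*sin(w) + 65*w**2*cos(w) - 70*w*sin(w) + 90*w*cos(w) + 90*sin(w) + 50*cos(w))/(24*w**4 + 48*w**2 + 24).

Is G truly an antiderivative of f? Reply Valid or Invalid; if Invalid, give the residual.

Valid: G'(w) = f(w).

d/dw[G] = (15*w**4*cos(w) + 90*w**3*cos(w) - 90*w**2*sin(w) + 65*w**2*cos(w) - 70*w*sin(w) + 90*w*cos(w) + 90*sin(w) + 50*cos(w))/(24*w**4 + 48*w**2 + 24)
This equals f(w) exactly, so the claim holds.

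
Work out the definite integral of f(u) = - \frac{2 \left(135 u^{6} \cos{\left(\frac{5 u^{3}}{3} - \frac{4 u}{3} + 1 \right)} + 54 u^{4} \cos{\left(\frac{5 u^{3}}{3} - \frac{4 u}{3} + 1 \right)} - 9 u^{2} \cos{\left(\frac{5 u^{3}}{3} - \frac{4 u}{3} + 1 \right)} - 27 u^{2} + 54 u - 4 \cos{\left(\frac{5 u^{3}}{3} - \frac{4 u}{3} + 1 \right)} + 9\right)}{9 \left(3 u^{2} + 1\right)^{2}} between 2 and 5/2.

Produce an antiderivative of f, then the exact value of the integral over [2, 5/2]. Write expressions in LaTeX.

Recover f(u) by differentiating a candidate F(u); any mismatch rules it out.
F(u) = \frac{- 6 u^{2} \sin{\left(\frac{5 u^{3}}{3} - \frac{4 u}{3} + 1 \right)} - 6 u - 2 \sin{\left(\frac{5 u^{3}}{3} - \frac{4 u}{3} + 1 \right)} + 6}{9 u^{2} + 3} is an antiderivative of f.
Check: d/du[\frac{- 6 u^{2} \sin{\left(\frac{5 u^{3}}{3} - \frac{4 u}{3} + 1 \right)} - 6 u - 2 \sin{\left(\frac{5 u^{3}}{3} - \frac{4 u}{3} + 1 \right)} + 6}{9 u^{2} + 3}] = \frac{- 270 u^{6} \cos{\left(\frac{5 u^{3}}{3} - \frac{4 u}{3} + 1 \right)} - 108 u^{4} \cos{\left(\frac{5 u^{3}}{3} - \frac{4 u}{3} + 1 \right)} + 18 u^{2} \cos{\left(\frac{5 u^{3}}{3} - \frac{4 u}{3} + 1 \right)} + 54 u^{2} - 108 u + 8 \cos{\left(\frac{5 u^{3}}{3} - \frac{4 u}{3} + 1 \right)} - 18}{81 u^{4} + 54 u^{2} + 9}, which equals f(u).
F(5/2) = - \frac{12}{79} - \frac{2 \sin{\left(\frac{569}{24} \right)}}{3}; F(2) = - \frac{2}{13} - \frac{2 \sin{\left(\frac{35}{3} \right)}}{3}.
Integral = F(5/2) - F(2) = \frac{2 \sin{\left(\frac{35}{3} \right)}}{3} + \frac{2}{1027} - \frac{2 \sin{\left(\frac{569}{24} \right)}}{3}.

Antiderivative: F(u) = \frac{- 6 u^{2} \sin{\left(\frac{5 u^{3}}{3} - \frac{4 u}{3} + 1 \right)} - 6 u - 2 \sin{\left(\frac{5 u^{3}}{3} - \frac{4 u}{3} + 1 \right)} + 6}{9 u^{2} + 3}; value = \frac{2 \sin{\left(\frac{35}{3} \right)}}{3} + \frac{2}{1027} - \frac{2 \sin{\left(\frac{569}{24} \right)}}{3}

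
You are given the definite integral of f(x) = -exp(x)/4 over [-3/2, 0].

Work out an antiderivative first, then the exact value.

Antiderivative: F(x) = -exp(x)/4; value = -1/4 + exp(-3/2)/4

An antiderivative F(x) passes only if d/dx[F] lands on f(x) exactly.
F(x) = -exp(x)/4 is an antiderivative of f.
Check: d/dx[-exp(x)/4] = -exp(x)/4 = f(x).
F(0) = -1/4; F(-3/2) = -exp(-3/2)/4.
Integral = F(0) - F(-3/2) = -1/4 + exp(-3/2)/4.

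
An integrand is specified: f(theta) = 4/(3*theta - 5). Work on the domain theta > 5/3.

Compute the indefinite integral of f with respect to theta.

F(theta) = 4*log(3*theta/2 - 5/2)/3 + C

Since d/dtheta undoes antidifferentiation here, F'(theta) = f(theta) is required of F(theta).
Check: d/dtheta[4*log(3*theta/2 - 5/2)/3] = 4/(3*theta - 5) = f(theta).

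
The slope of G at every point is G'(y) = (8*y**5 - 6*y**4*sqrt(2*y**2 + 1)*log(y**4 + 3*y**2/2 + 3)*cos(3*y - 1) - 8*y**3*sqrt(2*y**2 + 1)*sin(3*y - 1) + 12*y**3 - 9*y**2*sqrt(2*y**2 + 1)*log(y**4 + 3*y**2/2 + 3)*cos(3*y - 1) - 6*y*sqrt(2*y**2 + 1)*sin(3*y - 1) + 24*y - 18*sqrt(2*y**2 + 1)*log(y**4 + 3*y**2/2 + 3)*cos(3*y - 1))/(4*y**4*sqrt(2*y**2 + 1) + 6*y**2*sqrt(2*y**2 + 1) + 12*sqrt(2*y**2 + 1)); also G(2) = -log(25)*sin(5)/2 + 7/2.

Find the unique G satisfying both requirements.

A candidate passes only if d/dy[G] lands on the given G'(y) exactly.
A general antiderivative is sqrt(2*y**2 + 1) - log(y**4 + 3*y**2/2 + 3)*sin(3*y - 1)/2 + C.
The condition gives C = -log(25)*sin(5)/2 + 7/2 - (-log(25)*sin(5)/2 + 3) = 1/2.
So G(y) = sqrt(2*y**2 + 1) - log(y**4 + 3*y**2/2 + 3)*sin(3*y - 1)/2 + 1/2.
Check: d/dy[sqrt(2*y**2 + 1) - log(y**4 + 3*y**2/2 + 3)*sin(3*y - 1)/2 + 1/2] = (8*y**5 - 6*y**4*sqrt(2*y**2 + 1)*log(y**4 + 3*y**2/2 + 3)*cos(3*y - 1) - 8*y**3*sqrt(2*y**2 + 1)*sin(3*y - 1) + 12*y**3 - 9*y**2*sqrt(2*y**2 + 1)*log(y**4 + 3*y**2/2 + 3)*cos(3*y - 1) - 6*y*sqrt(2*y**2 + 1)*sin(3*y - 1) + 24*y - 18*sqrt(2*y**2 + 1)*log(y**4 + 3*y**2/2 + 3)*cos(3*y - 1))/(4*y**4*sqrt(2*y**2 + 1) + 6*y**2*sqrt(2*y**2 + 1) + 12*sqrt(2*y**2 + 1)) = G'(y).

G(y) = sqrt(2*y**2 + 1) - log(y**4 + 3*y**2/2 + 3)*sin(3*y - 1)/2 + 1/2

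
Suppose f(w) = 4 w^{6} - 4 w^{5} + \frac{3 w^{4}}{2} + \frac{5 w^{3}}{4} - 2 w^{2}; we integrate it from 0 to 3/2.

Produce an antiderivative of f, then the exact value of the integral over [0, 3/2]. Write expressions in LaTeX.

Integrate term by term and add the pieces.
F(w) = \frac{4 w^{7}}{7} - \frac{2 w^{6}}{3} + \frac{3 w^{5}}{10} + \frac{5 w^{4}}{16} - \frac{2 w^{3}}{3} is an antiderivative of f.
Check: d/dw[\frac{4 w^{7}}{7} - \frac{2 w^{6}}{3} + \frac{3 w^{5}}{10} + \frac{5 w^{4}}{16} - \frac{2 w^{3}}{3}] = 4 w^{6} - 4 w^{5} + \frac{3 w^{4}}{2} + \frac{5 w^{3}}{4} - 2 w^{2} = f(w).
F(3/2) = \frac{33867}{8960}; F(0) = 0.
Integral = F(3/2) - F(0) = \frac{33867}{8960}.

Antiderivative: F(w) = \frac{4 w^{7}}{7} - \frac{2 w^{6}}{3} + \frac{3 w^{5}}{10} + \frac{5 w^{4}}{16} - \frac{2 w^{3}}{3}; value = \frac{33867}{8960}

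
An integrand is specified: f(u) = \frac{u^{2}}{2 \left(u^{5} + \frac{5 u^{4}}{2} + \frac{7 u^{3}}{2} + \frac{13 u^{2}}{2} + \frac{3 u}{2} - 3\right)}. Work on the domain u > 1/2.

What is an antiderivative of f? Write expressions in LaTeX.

Factor the denominator (\left(u + 1\right) \left(u + 2\right) \left(2 u - 1\right) \left(u^{2} + 3\right)) and decompose: f = - \frac{3 \left(5 u - 17\right)}{364 \left(u^{2} + 3\right)} + \frac{4}{195 \left(2 u - 1\right)} + \frac{4}{35 \left(u + 2\right)} - \frac{1}{12 \left(u + 1\right)}; each piece integrates to a log, atan, or power term.
Check: d/du[\frac{2 \log{\left(u - \frac{1}{2} \right)}}{195} - \frac{\log{\left(u + 1 \right)}}{12} + \frac{4 \log{\left(u + 2 \right)}}{35} - \frac{15 \log{\left(u^{2} + 3 \right)}}{728} + \frac{17 \sqrt{3} \operatorname{atan}{\left(\frac{\sqrt{3} u}{3} \right)}}{364}] = \frac{u^{2}}{2 u^{5} + 5 u^{4} + 7 u^{3} + 13 u^{2} + 3 u - 6}, which equals f(u).

An antiderivative is F(u) = \frac{2 \log{\left(u - \frac{1}{2} \right)}}{195} - \frac{\log{\left(u + 1 \right)}}{12} + \frac{4 \log{\left(u + 2 \right)}}{35} - \frac{15 \log{\left(u^{2} + 3 \right)}}{728} + \frac{17 \sqrt{3} \operatorname{atan}{\left(\frac{\sqrt{3} u}{3} \right)}}{364}.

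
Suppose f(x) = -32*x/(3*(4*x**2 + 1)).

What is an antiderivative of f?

f matches the chain-rule pattern g'(h)*h' with inner function h(x) = 2*x**2 + 1/2; substituting u = h(x) collapses the integral.
Check: d/dx[-4*log(2*x**2 + 1/2)/3] = -32*x/(12*x**2 + 3), which equals f(x).

An antiderivative is F(x) = -4*log(2*x**2 + 1/2)/3.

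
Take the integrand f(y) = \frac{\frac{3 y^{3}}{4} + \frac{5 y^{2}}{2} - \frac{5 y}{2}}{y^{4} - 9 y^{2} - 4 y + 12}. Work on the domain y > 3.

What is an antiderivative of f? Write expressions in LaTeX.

The denominator factors as 4 \left(y - 3\right) \left(y - 1\right) \left(y + 2\right)^{2}; partial fractions split f into directly integrable pieces: \frac{13}{150 \left(y + 2\right)} + \frac{3}{5 \left(y + 2\right)^{2}} - \frac{1}{24 \left(y - 1\right)} + \frac{141}{200 \left(y - 3\right)}.
Check: d/dy[\frac{423 \left(y + 2\right) \log{\left(y - 3 \right)} - 25 \left(y + 2\right) \log{\left(y - 1 \right)} + 52 \left(y + 2\right) \log{\left(y + 2 \right)} - 360}{600 \left(y + 2\right)}] = \frac{3 y^{3} + 10 y^{2} - 10 y}{4 y^{4} - 36 y^{2} - 16 y + 48}, which equals f(y).

An antiderivative is F(y) = \frac{423 \left(y + 2\right) \log{\left(y - 3 \right)} - 25 \left(y + 2\right) \log{\left(y - 1 \right)} + 52 \left(y + 2\right) \log{\left(y + 2 \right)} - 360}{600 \left(y + 2\right)}.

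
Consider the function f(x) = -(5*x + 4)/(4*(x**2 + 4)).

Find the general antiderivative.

For F(x) to be correct the identity F'(x) - f(x) = 0 must hold.
Check: d/dx[-5*log(x**2 + 4)/8 - atan(x/2)/2] = (-5*x - 4)/(4*x**2 + 16), which equals f(x).

F(x) = -5*log(x**2 + 4)/8 - atan(x/2)/2 + C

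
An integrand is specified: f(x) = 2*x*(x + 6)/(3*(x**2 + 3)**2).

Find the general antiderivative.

F(x) = (sqrt(3)*x**2*atan(sqrt(3)*x/3) - 3*x + 3*sqrt(3)*atan(sqrt(3)*x/3) - 18)/(9*x**2 + 27) + C

A candidate is checked by its d/dx: the result must match f(x).
Check: d/dx[(sqrt(3)*x**2*atan(sqrt(3)*x/3) - 3*x + 3*sqrt(3)*atan(sqrt(3)*x/3) - 18)/(9*x**2 + 27)] = (2*x**2 + 12*x)/(3*x**4 + 18*x**2 + 27), which equals f(x).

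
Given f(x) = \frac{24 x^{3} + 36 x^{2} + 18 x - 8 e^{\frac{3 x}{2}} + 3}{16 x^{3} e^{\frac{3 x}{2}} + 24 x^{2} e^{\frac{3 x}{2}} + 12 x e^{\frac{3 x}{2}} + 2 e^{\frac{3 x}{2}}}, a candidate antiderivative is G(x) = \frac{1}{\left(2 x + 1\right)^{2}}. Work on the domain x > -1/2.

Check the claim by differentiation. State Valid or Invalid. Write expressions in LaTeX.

d/dx[G] = - \frac{4}{8 x^{3} + 12 x^{2} + 6 x + 1}
d/dx[G] - f(x) = - \frac{3 e^{- \frac{3 x}{2}}}{2} != 0.

Invalid: d/dx[G] - f = - \frac{3 e^{- \frac{3 x}{2}}}{2}, which is not 0.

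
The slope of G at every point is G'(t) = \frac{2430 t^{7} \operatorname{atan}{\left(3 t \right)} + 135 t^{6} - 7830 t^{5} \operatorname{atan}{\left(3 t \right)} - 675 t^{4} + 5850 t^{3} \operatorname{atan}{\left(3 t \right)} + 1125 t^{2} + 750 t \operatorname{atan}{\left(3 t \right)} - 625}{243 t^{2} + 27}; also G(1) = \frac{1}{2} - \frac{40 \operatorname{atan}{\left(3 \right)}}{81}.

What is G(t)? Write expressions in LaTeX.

Recognize the product-rule pattern: G'(t) = u'v + uv' with u = \frac{5 \left(t^{2} - \frac{5}{3}\right)^{3}}{3}, v = \operatorname{atan}{\left(3 t \right)}, so integration by parts undoes it.
A general antiderivative is \frac{5 \left(t^{2} - \frac{5}{3}\right)^{3} \operatorname{atan}{\left(3 t \right)}}{3} + C.
The condition gives C = \frac{1}{2} - \frac{40 \operatorname{atan}{\left(3 \right)}}{81} - (- \frac{40 \operatorname{atan}{\left(3 \right)}}{81}) = \frac{1}{2}.
So G(t) = \frac{5 t^{6} \operatorname{atan}{\left(3 t \right)}}{3} - \frac{25 t^{4} \operatorname{atan}{\left(3 t \right)}}{3} + \frac{125 t^{2} \operatorname{atan}{\left(3 t \right)}}{9} - \frac{625 \operatorname{atan}{\left(3 t \right)}}{81} + \frac{1}{2}.
Check: d/dt[\frac{5 t^{6} \operatorname{atan}{\left(3 t \right)}}{3} - \frac{25 t^{4} \operatorname{atan}{\left(3 t \right)}}{3} + \frac{125 t^{2} \operatorname{atan}{\left(3 t \right)}}{9} - \frac{625 \operatorname{atan}{\left(3 t \right)}}{81} + \frac{1}{2}] = \frac{2430 t^{7} \operatorname{atan}{\left(3 t \right)} + 135 t^{6} - 7830 t^{5} \operatorname{atan}{\left(3 t \right)} - 675 t^{4} + 5850 t^{3} \operatorname{atan}{\left(3 t \right)} + 1125 t^{2} + 750 t \operatorname{atan}{\left(3 t \right)} - 625}{243 t^{2} + 27} = G'(t).

G(t) = \frac{5 t^{6} \operatorname{atan}{\left(3 t \right)}}{3} - \frac{25 t^{4} \operatorname{atan}{\left(3 t \right)}}{3} + \frac{125 t^{2} \operatorname{atan}{\left(3 t \right)}}{9} - \frac{625 \operatorname{atan}{\left(3 t \right)}}{81} + \frac{1}{2}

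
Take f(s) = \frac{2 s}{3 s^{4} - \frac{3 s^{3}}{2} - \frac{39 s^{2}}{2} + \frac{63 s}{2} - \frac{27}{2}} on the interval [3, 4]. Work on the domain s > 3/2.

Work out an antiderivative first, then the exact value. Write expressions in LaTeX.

Antiderivative: F(s) = \frac{32 \left(s - 1\right) \log{\left(s - \frac{3}{2} \right)} - 33 \left(s - 1\right) \log{\left(s - 1 \right)} + \left(s - 1\right) \log{\left(s + 3 \right)} + 12}{36 \left(s - 1\right)}; value = - \frac{11 \log{\left(3 \right)}}{12} - \frac{8 \log{\left(\frac{3}{2} \right)}}{9} - \frac{1}{18} - \frac{\log{\left(6 \right)}}{36} + \frac{\log{\left(7 \right)}}{36} + \frac{11 \log{\left(2 \right)}}{12} + \frac{8 \log{\left(\frac{5}{2} \right)}}{9}

Factor the denominator (3 \left(s - 1\right)^{2} \left(s + 3\right) \left(2 s - 3\right)) and decompose: f = \frac{16}{9 \left(2 s - 3\right)} + \frac{1}{36 \left(s + 3\right)} - \frac{11}{12 \left(s - 1\right)} - \frac{1}{3 \left(s - 1\right)^{2}}; each piece integrates to a log, atan, or power term.
F(s) = \frac{32 \left(s - 1\right) \log{\left(s - \frac{3}{2} \right)} - 33 \left(s - 1\right) \log{\left(s - 1 \right)} + \left(s - 1\right) \log{\left(s + 3 \right)} + 12}{36 \left(s - 1\right)} is an antiderivative of f.
Check: d/ds[\frac{32 \left(s - 1\right) \log{\left(s - \frac{3}{2} \right)} - 33 \left(s - 1\right) \log{\left(s - 1 \right)} + \left(s - 1\right) \log{\left(s + 3 \right)} + 12}{36 \left(s - 1\right)}] = \frac{4 s}{6 s^{4} - 3 s^{3} - 39 s^{2} + 63 s - 27}, which equals f(s).
F(4) = - \frac{11 \log{\left(3 \right)}}{12} + \frac{\log{\left(7 \right)}}{36} + \frac{1}{9} + \frac{8 \log{\left(\frac{5}{2} \right)}}{9}; F(3) = - \frac{11 \log{\left(2 \right)}}{12} + \frac{\log{\left(6 \right)}}{36} + \frac{1}{6} + \frac{8 \log{\left(\frac{3}{2} \right)}}{9}.
Integral = F(4) - F(3) = - \frac{11 \log{\left(3 \right)}}{12} - \frac{8 \log{\left(\frac{3}{2} \right)}}{9} - \frac{1}{18} - \frac{\log{\left(6 \right)}}{36} + \frac{\log{\left(7 \right)}}{36} + \frac{11 \log{\left(2 \right)}}{12} + \frac{8 \log{\left(\frac{5}{2} \right)}}{9}.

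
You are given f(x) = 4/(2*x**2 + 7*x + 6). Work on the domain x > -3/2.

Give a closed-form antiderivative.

An antiderivative is F(x) = 4*(log(x + 3/2) - log(x + 2)).

The denominator factors as (x + 2)*(2*x + 3); partial fractions split f into directly integrable pieces: 8/(2*x + 3) - 4/(x + 2).
Check: d/dx[4*(log(x + 3/2) - log(x + 2))] = 4/(2*x**2 + 7*x + 6) = f(x).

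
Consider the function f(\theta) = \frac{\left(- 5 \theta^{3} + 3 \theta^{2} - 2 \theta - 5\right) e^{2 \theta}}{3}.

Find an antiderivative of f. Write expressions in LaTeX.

An antiderivative is F(\theta) = \frac{\left(- 20 \theta^{3} + 42 \theta^{2} - 50 \theta + 5\right) e^{2 \theta}}{24}.

f has the shape u'v + uv' for u = - \frac{5 \theta^{3}}{6} + \frac{7 \theta^{2}}{4} - \frac{25 \theta}{12} + \frac{5}{24} and v = e^{2 \theta} — it is the derivative of the product u*v.
Check: d/d\theta[\frac{\left(- 20 \theta^{3} + 42 \theta^{2} - 50 \theta + 5\right) e^{2 \theta}}{24}] = - \frac{5 \theta^{3} e^{2 \theta}}{3} + \theta^{2} e^{2 \theta} - \frac{2 \theta e^{2 \theta}}{3} - \frac{5 e^{2 \theta}}{3}, which equals f(\theta).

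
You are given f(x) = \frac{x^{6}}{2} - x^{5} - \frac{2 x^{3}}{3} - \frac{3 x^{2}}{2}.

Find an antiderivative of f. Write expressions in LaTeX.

An antiderivative is F(x) = \frac{x^{7}}{14} - \frac{x^{6}}{6} - \frac{x^{4}}{6} - \frac{x^{3}}{2}.

Integrate term by term and add the pieces.
Check: d/dx[\frac{x^{7}}{14} - \frac{x^{6}}{6} - \frac{x^{4}}{6} - \frac{x^{3}}{2}] = \frac{x^{6}}{2} - x^{5} - \frac{2 x^{3}}{3} - \frac{3 x^{2}}{2} = f(x).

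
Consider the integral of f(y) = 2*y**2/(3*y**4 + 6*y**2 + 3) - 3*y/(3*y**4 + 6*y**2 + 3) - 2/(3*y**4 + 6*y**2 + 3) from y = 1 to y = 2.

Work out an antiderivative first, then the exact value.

Antiderivative: F(y) = -(4*y - 3)/(6*(y**2 + 1)); value = -1/12

Recognize the product-rule pattern: f = u'v + uv' with u = 1/(y**2 + 1), v = 1/2 - 2*y/3, so integration by parts undoes it.
F(y) = -(4*y - 3)/(6*(y**2 + 1)) is an antiderivative of f.
Check: d/dy[-(4*y - 3)/(6*(y**2 + 1))] = (2*y**2 - 3*y - 2)/(3*y**4 + 6*y**2 + 3), which equals f(y).
F(2) = -1/6; F(1) = -1/12.
Integral = F(2) - F(1) = -1/12.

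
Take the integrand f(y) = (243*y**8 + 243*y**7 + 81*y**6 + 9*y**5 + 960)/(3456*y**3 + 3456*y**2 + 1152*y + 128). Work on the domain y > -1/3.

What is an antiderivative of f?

Whatever form F(y) takes, F'(y) = f(y) is non-negotiable.
Check: d/dy[3*y**6/256 - 5/(4*(3*y + 1)**2)] = (243*y**8 + 243*y**7 + 81*y**6 + 9*y**5 + 960)/(3456*y**3 + 3456*y**2 + 1152*y + 128) = f(y).

An antiderivative is F(y) = 3*y**6/256 - 5/(4*(3*y + 1)**2).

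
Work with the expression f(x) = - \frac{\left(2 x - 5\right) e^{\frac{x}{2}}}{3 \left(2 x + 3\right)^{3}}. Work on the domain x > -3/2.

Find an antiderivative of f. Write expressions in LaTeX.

An antiderivative is F(x) = - \frac{2 e^{\frac{x}{2}}}{3 \left(2 x + 3\right)^{2}}.

Recognize the product-rule pattern: f = u'v + uv' with u = - \frac{2}{3 \left(2 x + 3\right)^{2}}, v = e^{\frac{x}{2}}, so integration by parts undoes it.
Check: d/dx[- \frac{2 e^{\frac{x}{2}}}{3 \left(2 x + 3\right)^{2}}] = \frac{- 2 x e^{\frac{x}{2}} + 5 e^{\frac{x}{2}}}{24 x^{3} + 108 x^{2} + 162 x + 81}, which equals f(x).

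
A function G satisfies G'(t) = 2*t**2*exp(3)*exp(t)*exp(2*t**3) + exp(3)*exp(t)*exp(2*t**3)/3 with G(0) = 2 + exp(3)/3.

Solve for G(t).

The substitution u = 2*t**3 + t + 3 works: G'(t) is exactly (dG/du)*(du/dt) for that inner function.
A general antiderivative is exp(2*t**3 + t + 3)/3 + C.
The condition gives C = 2 + exp(3)/3 - (exp(3)/3) = 2.
So G(t) = exp(3)*exp(t)*exp(2*t**3)/3 + 2.
Check: d/dt[exp(3)*exp(t)*exp(2*t**3)/3 + 2] = 2*t**2*exp(3)*exp(t)*exp(2*t**3) + exp(3)*exp(t)*exp(2*t**3)/3 = G'(t).

G(t) = exp(3)*exp(t)*exp(2*t**3)/3 + 2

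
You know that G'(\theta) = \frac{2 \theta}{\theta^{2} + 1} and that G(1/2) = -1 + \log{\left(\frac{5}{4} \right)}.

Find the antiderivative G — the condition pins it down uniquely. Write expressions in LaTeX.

G'(\theta) matches the chain-rule pattern g'(h)*h' with inner function h(\theta) = \theta^{2} + 1; substituting u = h(\theta) collapses the integral.
A general antiderivative is \log{\left(\theta^{2} + 1 \right)} + C.
The condition gives C = -1 + \log{\left(\frac{5}{4} \right)} - (\log{\left(\frac{5}{4} \right)}) = -1.
So G(\theta) = \log{\left(\theta^{2} + 1 \right)} - 1.
Check: d/d\theta[\log{\left(\theta^{2} + 1 \right)} - 1] = \frac{2 \theta}{\theta^{2} + 1} = G'(\theta).

G(\theta) = \log{\left(\theta^{2} + 1 \right)} - 1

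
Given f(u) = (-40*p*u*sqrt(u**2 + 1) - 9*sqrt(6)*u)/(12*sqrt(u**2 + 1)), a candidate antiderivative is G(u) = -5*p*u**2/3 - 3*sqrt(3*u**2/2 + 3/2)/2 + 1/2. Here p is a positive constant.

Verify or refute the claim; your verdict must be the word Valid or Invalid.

d/du[G] = (-40*p*u*sqrt(u**2 + 1) - 9*sqrt(6)*u)/(12*sqrt(u**2 + 1))
This equals f(u) exactly, so the claim holds.

Valid - the claim checks out under differentiation.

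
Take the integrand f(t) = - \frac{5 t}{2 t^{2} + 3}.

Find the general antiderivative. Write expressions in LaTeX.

F(t) = - \frac{5 \log{\left(2 t^{2} + 3 \right)}}{4} + C

The substitution u = 2 t^{2} + 3 works: f is exactly (dF/du)*(du/dt) for that inner function.
Check: d/dt[- \frac{5 \log{\left(2 t^{2} + 3 \right)}}{4}] = - \frac{5 t}{2 t^{2} + 3} = f(t).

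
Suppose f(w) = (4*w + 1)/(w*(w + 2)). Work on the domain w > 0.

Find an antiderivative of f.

Factor the denominator (w*(w + 2)) and decompose: f = 7/(2*(w + 2)) + 1/(2*w); each piece integrates to a log, atan, or power term.
Check: d/dw[(log(w) + 7*log(w + 2))/2] = (4*w + 1)/(w**2 + 2*w), which equals f(w).

An antiderivative is F(w) = (log(w) + 7*log(w + 2))/2.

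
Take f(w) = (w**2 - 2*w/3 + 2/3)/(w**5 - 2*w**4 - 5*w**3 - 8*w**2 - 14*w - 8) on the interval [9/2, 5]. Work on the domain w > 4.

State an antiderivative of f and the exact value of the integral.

Factor the denominator (3*(w - 4)*(w + 1)**2*(w**2 + 2)) and decompose: f = -2*(w - 1)/(27*(w**2 + 2)) + 29/(675*(w + 1)) - 7/(45*(w + 1)**2) + 7/(225*(w - 4)); each piece integrates to a log, atan, or power term.
F(w) = (21*(w + 1)*log(w - 4) + 29*(w + 1)*log(w + 1) - 25*(w + 1)*log(w**2 + 2) + 25*sqrt(2)*(w + 1)*atan(sqrt(2)*w/2) + 105)/(675*(w + 1)) is an antiderivative of f.
Check: d/dw[(21*(w + 1)*log(w - 4) + 29*(w + 1)*log(w + 1) - 25*(w + 1)*log(w**2 + 2) + 25*sqrt(2)*(w + 1)*atan(sqrt(2)*w/2) + 105)/(675*(w + 1))] = (3*w**2 - 2*w + 2)/(3*w**5 - 6*w**4 - 15*w**3 - 24*w**2 - 42*w - 24), which equals f(w).
F(5) = -log(27)/27 + 7/270 + sqrt(2)*atan(5*sqrt(2)/2)/27 + 29*log(6)/675; F(9/2) = -log(89/4)/27 - 7*log(2)/225 + 14/495 + sqrt(2)*atan(9*sqrt(2)/4)/27 + 29*log(11/2)/675.
Integral = F(5) - F(9/2) = -log(27)/27 - 29*log(11/2)/675 - sqrt(2)*atan(9*sqrt(2)/4)/27 - 7/2970 + 7*log(2)/225 + sqrt(2)*atan(5*sqrt(2)/2)/27 + 29*log(6)/675 + log(89/4)/27.

Antiderivative: F(w) = (21*(w + 1)*log(w - 4) + 29*(w + 1)*log(w + 1) - 25*(w + 1)*log(w**2 + 2) + 25*sqrt(2)*(w + 1)*atan(sqrt(2)*w/2) + 105)/(675*(w + 1)); value = -log(27)/27 - 29*log(11/2)/675 - sqrt(2)*atan(9*sqrt(2)/4)/27 - 7/2970 + 7*log(2)/225 + sqrt(2)*atan(5*sqrt(2)/2)/27 + 29*log(6)/675 + log(89/4)/27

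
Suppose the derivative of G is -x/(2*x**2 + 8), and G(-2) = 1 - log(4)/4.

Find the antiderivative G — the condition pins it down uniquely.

G'(x) matches the chain-rule pattern g'(h)*h' with inner function h(x) = x**2/2 + 2; substituting u = h(x) collapses the integral.
A general antiderivative is -log(x**2/2 + 2)/4 + C.
The condition gives C = 1 - log(4)/4 - (-log(4)/4) = 1.
So G(x) = (4 - log(x**2/2 + 2))/4.
Check: d/dx[(4 - log(x**2/2 + 2))/4] = -x/(2*x**2 + 8) = G'(x).

G(x) = (4 - log(x**2/2 + 2))/4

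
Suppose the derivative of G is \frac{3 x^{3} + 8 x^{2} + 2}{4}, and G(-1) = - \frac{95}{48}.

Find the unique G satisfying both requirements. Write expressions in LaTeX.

G(x) = \frac{3 x^{4}}{16} + \frac{2 x^{3}}{3} + \frac{x}{2} - 1

Recover the given G'(x) by differentiating a candidate G(x); any mismatch rules it out.
A general antiderivative is \frac{3 x^{4}}{16} + \frac{2 x^{3}}{3} + \frac{x}{2} + C.
The condition gives C = - \frac{95}{48} - (- \frac{47}{48}) = -1.
So G(x) = \frac{3 x^{4}}{16} + \frac{2 x^{3}}{3} + \frac{x}{2} - 1.
Check: d/dx[\frac{3 x^{4}}{16} + \frac{2 x^{3}}{3} + \frac{x}{2} - 1] = \frac{3 x^{3}}{4} + 2 x^{2} + \frac{1}{2}, which equals G'(x).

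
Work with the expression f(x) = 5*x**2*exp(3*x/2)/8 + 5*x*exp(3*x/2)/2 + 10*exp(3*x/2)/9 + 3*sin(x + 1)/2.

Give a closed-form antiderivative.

Integrate term by term and add the pieces.
Check: d/dx[(15*x**2*exp(3*x/2) + 40*x*exp(3*x/2) - 54*cos(x + 1))/36] = 5*x**2*exp(3*x/2)/8 + 5*x*exp(3*x/2)/2 + 10*exp(3*x/2)/9 + 3*sin(x + 1)/2 = f(x).

An antiderivative is F(x) = (15*x**2*exp(3*x/2) + 40*x*exp(3*x/2) - 54*cos(x + 1))/36.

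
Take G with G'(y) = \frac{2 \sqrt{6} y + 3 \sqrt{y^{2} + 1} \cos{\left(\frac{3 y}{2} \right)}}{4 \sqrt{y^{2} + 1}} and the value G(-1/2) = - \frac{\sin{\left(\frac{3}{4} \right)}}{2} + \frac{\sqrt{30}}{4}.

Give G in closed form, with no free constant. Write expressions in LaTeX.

Differentiate the proposed G(y) back; it has to land on the given G'(y).
A general antiderivative is \sqrt{\frac{3 y^{2}}{2} + \frac{3}{2}} + \frac{\sin{\left(\frac{3 y}{2} \right)}}{2} + C.
The condition gives C = - \frac{\sin{\left(\frac{3}{4} \right)}}{2} + \frac{\sqrt{30}}{4} - (- \frac{\sin{\left(\frac{3}{4} \right)}}{2} + \frac{\sqrt{30}}{4}) = 0.
So G(y) = \frac{\sqrt{6} \sqrt{y^{2} + 1}}{2} + \frac{\sin{\left(\frac{3 y}{2} \right)}}{2}.
Check: d/dy[\frac{\sqrt{6} \sqrt{y^{2} + 1}}{2} + \frac{\sin{\left(\frac{3 y}{2} \right)}}{2}] = \frac{2 \sqrt{6} y + 3 \sqrt{y^{2} + 1} \cos{\left(\frac{3 y}{2} \right)}}{4 \sqrt{y^{2} + 1}} = G'(y).

G(y) = \frac{\sqrt{6} \sqrt{y^{2} + 1}}{2} + \frac{\sin{\left(\frac{3 y}{2} \right)}}{2}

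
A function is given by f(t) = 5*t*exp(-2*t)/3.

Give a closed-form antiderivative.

f has the shape u'v + uv' for u = -5*t/6 - 5/12 and v = exp(-2*t) — it is the derivative of the product u*v.
Check: d/dt[-5*(2*t + 1)*exp(-2*t)/12] = 5*t*exp(-2*t)/3 = f(t).

An antiderivative is F(t) = -5*(2*t + 1)*exp(-2*t)/12.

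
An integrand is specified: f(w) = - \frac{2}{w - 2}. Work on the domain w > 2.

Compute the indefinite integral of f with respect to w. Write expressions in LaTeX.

F(w) = - 2 \log{\left(w - 2 \right)} + C

Recover f(w) by differentiating a candidate F(w); any mismatch rules it out.
Check: d/dw[- 2 \log{\left(w - 2 \right)}] = - \frac{2}{w - 2} = f(w).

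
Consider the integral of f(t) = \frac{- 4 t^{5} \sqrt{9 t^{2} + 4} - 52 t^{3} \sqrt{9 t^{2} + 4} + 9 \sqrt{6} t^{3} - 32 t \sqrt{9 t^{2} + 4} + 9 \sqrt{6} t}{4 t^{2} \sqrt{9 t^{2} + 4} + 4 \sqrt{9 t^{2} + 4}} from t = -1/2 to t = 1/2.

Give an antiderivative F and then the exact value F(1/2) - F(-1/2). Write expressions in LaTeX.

Antiderivative: F(t) = - 4 \left(- \frac{t^{2}}{4} - 3\right)^{2} + \frac{3 \sqrt{\frac{3 t^{2}}{2} + \frac{2}{3}}}{2} + 2 \log{\left(t^{2} + 1 \right)}; value = 0

An antiderivative F(t) passes only if d/dt[F] lands on f(t) exactly.
F(t) = - 4 \left(- \frac{t^{2}}{4} - 3\right)^{2} + \frac{3 \sqrt{\frac{3 t^{2}}{2} + \frac{2}{3}}}{2} + 2 \log{\left(t^{2} + 1 \right)} is an antiderivative of f.
Check: d/dt[- 4 \left(- \frac{t^{2}}{4} - 3\right)^{2} + \frac{3 \sqrt{\frac{3 t^{2}}{2} + \frac{2}{3}}}{2} + 2 \log{\left(t^{2} + 1 \right)}] = \frac{- 4 t^{5} \sqrt{9 t^{2} + 4} - 52 t^{3} \sqrt{9 t^{2} + 4} + 9 \sqrt{6} t^{3} - 32 t \sqrt{9 t^{2} + 4} + 9 \sqrt{6} t}{4 t^{2} \sqrt{9 t^{2} + 4} + 4 \sqrt{9 t^{2} + 4}} = f(t).
F(1/2) = - \frac{2401}{64} + 2 \log{\left(\frac{5}{4} \right)} + \frac{5 \sqrt{6}}{8}; F(-1/2) = - \frac{2401}{64} + 2 \log{\left(\frac{5}{4} \right)} + \frac{5 \sqrt{6}}{8}.
Integral = F(1/2) - F(-1/2) = 0.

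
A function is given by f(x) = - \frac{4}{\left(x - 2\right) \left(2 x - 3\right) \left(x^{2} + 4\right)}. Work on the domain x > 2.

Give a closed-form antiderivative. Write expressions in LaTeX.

An antiderivative is F(x) = \frac{- 50 \log{\left(x - 2 \right)} + 64 \log{\left(x - \frac{3}{2} \right)} - 7 \log{\left(x^{2} + 4 \right)} + 2 \operatorname{atan}{\left(\frac{x}{2} \right)}}{100}.

Factor the denominator (\left(x - 2\right) \left(2 x - 3\right) \left(x^{2} + 4\right)) and decompose: f = - \frac{7 x - 2}{50 \left(x^{2} + 4\right)} + \frac{32}{25 \left(2 x - 3\right)} - \frac{1}{2 \left(x - 2\right)}; each piece integrates to a log, atan, or power term.
Check: d/dx[\frac{- 50 \log{\left(x - 2 \right)} + 64 \log{\left(x - \frac{3}{2} \right)} - 7 \log{\left(x^{2} + 4 \right)} + 2 \operatorname{atan}{\left(\frac{x}{2} \right)}}{100}] = - \frac{4}{2 x^{4} - 7 x^{3} + 14 x^{2} - 28 x + 24}, which equals f(x).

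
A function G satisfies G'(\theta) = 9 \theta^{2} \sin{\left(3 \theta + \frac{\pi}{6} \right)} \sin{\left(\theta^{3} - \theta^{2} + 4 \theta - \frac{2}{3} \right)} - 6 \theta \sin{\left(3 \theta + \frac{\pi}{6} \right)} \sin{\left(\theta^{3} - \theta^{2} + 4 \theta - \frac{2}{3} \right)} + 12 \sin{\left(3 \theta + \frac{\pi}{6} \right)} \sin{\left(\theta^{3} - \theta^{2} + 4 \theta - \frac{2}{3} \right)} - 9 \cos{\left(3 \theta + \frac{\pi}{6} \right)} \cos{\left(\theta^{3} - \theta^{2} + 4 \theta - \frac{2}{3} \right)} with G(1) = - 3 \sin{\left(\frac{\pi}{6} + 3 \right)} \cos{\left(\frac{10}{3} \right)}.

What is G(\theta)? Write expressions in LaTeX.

G(\theta) = - 3 \sin{\left(3 \theta + \frac{\pi}{6} \right)} \cos{\left(\theta^{3} - \theta^{2} + 4 \theta - \frac{2}{3} \right)}

Recognize the product-rule pattern: G'(\theta) = u'v + uv' with u = - 3 \cos{\left(\theta^{3} - \theta^{2} + 4 \theta - \frac{2}{3} \right)}, v = \sin{\left(3 \theta + \frac{\pi}{6} \right)}, so integration by parts undoes it.
A general antiderivative is - 3 \sin{\left(3 \theta + \frac{\pi}{6} \right)} \cos{\left(\theta^{3} - \theta^{2} + 4 \theta - \frac{2}{3} \right)} + C.
The condition gives C = - 3 \sin{\left(\frac{\pi}{6} + 3 \right)} \cos{\left(\frac{10}{3} \right)} - (- 3 \sin{\left(\frac{\pi}{6} + 3 \right)} \cos{\left(\frac{10}{3} \right)}) = 0.
So G(\theta) = - 3 \sin{\left(3 \theta + \frac{\pi}{6} \right)} \cos{\left(\theta^{3} - \theta^{2} + 4 \theta - \frac{2}{3} \right)}.
Check: d/d\theta[- 3 \sin{\left(3 \theta + \frac{\pi}{6} \right)} \cos{\left(\theta^{3} - \theta^{2} + 4 \theta - \frac{2}{3} \right)}] = 9 \theta^{2} \sin{\left(3 \theta + \frac{\pi}{6} \right)} \sin{\left(\theta^{3} - \theta^{2} + 4 \theta - \frac{2}{3} \right)} - 6 \theta \sin{\left(3 \theta + \frac{\pi}{6} \right)} \sin{\left(\theta^{3} - \theta^{2} + 4 \theta - \frac{2}{3} \right)} + 12 \sin{\left(3 \theta + \frac{\pi}{6} \right)} \sin{\left(\theta^{3} - \theta^{2} + 4 \theta - \frac{2}{3} \right)} - 9 \cos{\left(3 \theta + \frac{\pi}{6} \right)} \cos{\left(\theta^{3} - \theta^{2} + 4 \theta - \frac{2}{3} \right)} = G'(\theta).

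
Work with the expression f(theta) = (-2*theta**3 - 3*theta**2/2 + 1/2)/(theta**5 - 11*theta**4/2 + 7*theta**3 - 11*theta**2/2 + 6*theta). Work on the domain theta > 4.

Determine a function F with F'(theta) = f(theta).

An antiderivative is F(theta) = (1105*log(theta) - 11817*log(theta - 4) + 10472*log(theta - 3/2) + 120*log(theta**2 + 1) + 5040*atan(theta))/13260.

Factor the denominator (theta*(theta - 4)*(2*theta - 3)*(theta**2 + 1)) and decompose: f = 4*(theta + 21)/(221*(theta**2 + 1)) + 308/(195*(2*theta - 3)) - 303/(340*(theta - 4)) + 1/(12*theta); each piece integrates to a log, atan, or power term.
Check: d/dtheta[(1105*log(theta) - 11817*log(theta - 4) + 10472*log(theta - 3/2) + 120*log(theta**2 + 1) + 5040*atan(theta))/13260] = (-4*theta**3 - 3*theta**2 + 1)/(2*theta**5 - 11*theta**4 + 14*theta**3 - 11*theta**2 + 12*theta), which equals f(theta).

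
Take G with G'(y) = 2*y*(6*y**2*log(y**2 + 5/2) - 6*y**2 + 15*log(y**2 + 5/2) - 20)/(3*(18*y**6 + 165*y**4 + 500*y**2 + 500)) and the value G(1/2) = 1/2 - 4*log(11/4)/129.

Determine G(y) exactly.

G(y) = 1/2 - log(y**2 + 5/2)/(9*y**2 + 30)

Recognize the product-rule pattern: G'(y) = u'v + uv' with u = -1/(6*(3*y**2/2 + 5)), v = log(y**2 + 5/2), so integration by parts undoes it.
A general antiderivative is -log(y**2 + 5/2)/(6*(3*y**2/2 + 5)) + C.
The condition gives C = 1/2 - 4*log(11/4)/129 - (-4*log(11/4)/129) = 1/2.
So G(y) = 1/2 - log(y**2 + 5/2)/(9*y**2 + 30).
Check: d/dy[1/2 - log(y**2 + 5/2)/(9*y**2 + 30)] = (12*y**3*log(y**2 + 5/2) - 12*y**3 + 30*y*log(y**2 + 5/2) - 40*y)/(54*y**6 + 495*y**4 + 1500*y**2 + 1500), which equals G'(y).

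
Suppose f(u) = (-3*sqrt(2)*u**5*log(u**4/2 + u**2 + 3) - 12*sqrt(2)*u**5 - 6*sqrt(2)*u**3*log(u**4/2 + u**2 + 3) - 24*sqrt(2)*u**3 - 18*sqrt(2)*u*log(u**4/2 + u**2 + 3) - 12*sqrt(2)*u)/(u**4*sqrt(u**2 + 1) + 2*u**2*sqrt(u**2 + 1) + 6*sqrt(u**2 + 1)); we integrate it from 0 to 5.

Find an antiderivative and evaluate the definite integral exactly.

Recognize the product-rule pattern: f = v'r + vr' with v = -6*sqrt(u**2/2 + 1/2), r = log(u**4/2 + u**2 + 3), so integration by parts undoes it.
F(u) = -6*sqrt(u**2/2 + 1/2)*log(u**4/2 + u**2 + 3) is an antiderivative of f.
Check: d/du[-6*sqrt(u**2/2 + 1/2)*log(u**4/2 + u**2 + 3)] = (-3*sqrt(2)*u**5*log(u**4/2 + u**2 + 3) - 12*sqrt(2)*u**5 - 6*sqrt(2)*u**3*log(u**4/2 + u**2 + 3) - 24*sqrt(2)*u**3 - 18*sqrt(2)*u*log(u**4/2 + u**2 + 3) - 12*sqrt(2)*u)/(u**4*sqrt(u**2 + 1) + 2*u**2*sqrt(u**2 + 1) + 6*sqrt(u**2 + 1)) = f(u).
F(5) = -6*sqrt(13)*log(681/2); F(0) = -3*sqrt(2)*log(3).
Integral = F(5) - F(0) = -6*sqrt(13)*log(681/2) + 3*sqrt(2)*log(3).

Antiderivative: F(u) = -6*sqrt(u**2/2 + 1/2)*log(u**4/2 + u**2 + 3); value = -6*sqrt(13)*log(681/2) + 3*sqrt(2)*log(3)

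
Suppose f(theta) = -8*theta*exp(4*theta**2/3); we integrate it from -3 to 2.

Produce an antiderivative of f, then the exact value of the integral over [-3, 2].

Antiderivative: F(theta) = -3*exp(4*theta**2/3); value = -3*exp(16/3) + 3*exp(12)

f matches the chain-rule pattern g'(h)*h' with inner function h(theta) = 4*theta**2/3; substituting u = h(theta) collapses the integral.
F(theta) = -3*exp(4*theta**2/3) is an antiderivative of f.
Check: d/dtheta[-3*exp(4*theta**2/3)] = -8*theta*exp(4*theta**2/3) = f(theta).
F(2) = -3*exp(16/3); F(-3) = -3*exp(12).
Integral = F(2) - F(-3) = -3*exp(16/3) + 3*exp(12).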